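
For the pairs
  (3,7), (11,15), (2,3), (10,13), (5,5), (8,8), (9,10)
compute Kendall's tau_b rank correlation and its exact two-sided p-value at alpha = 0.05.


Step 1: Enumerate the 21 unordered pairs (i,j) with i<j and classify each by sign(x_j-x_i) * sign(y_j-y_i).
  (1,2):dx=+8,dy=+8->C; (1,3):dx=-1,dy=-4->C; (1,4):dx=+7,dy=+6->C; (1,5):dx=+2,dy=-2->D
  (1,6):dx=+5,dy=+1->C; (1,7):dx=+6,dy=+3->C; (2,3):dx=-9,dy=-12->C; (2,4):dx=-1,dy=-2->C
  (2,5):dx=-6,dy=-10->C; (2,6):dx=-3,dy=-7->C; (2,7):dx=-2,dy=-5->C; (3,4):dx=+8,dy=+10->C
  (3,5):dx=+3,dy=+2->C; (3,6):dx=+6,dy=+5->C; (3,7):dx=+7,dy=+7->C; (4,5):dx=-5,dy=-8->C
  (4,6):dx=-2,dy=-5->C; (4,7):dx=-1,dy=-3->C; (5,6):dx=+3,dy=+3->C; (5,7):dx=+4,dy=+5->C
  (6,7):dx=+1,dy=+2->C
Step 2: C = 20, D = 1, total pairs = 21.
Step 3: tau = (C - D)/(n(n-1)/2) = (20 - 1)/21 = 0.904762.
Step 4: Exact two-sided p-value (enumerate n! = 5040 permutations of y under H0): p = 0.002778.
Step 5: alpha = 0.05. reject H0.

tau_b = 0.9048 (C=20, D=1), p = 0.002778, reject H0.


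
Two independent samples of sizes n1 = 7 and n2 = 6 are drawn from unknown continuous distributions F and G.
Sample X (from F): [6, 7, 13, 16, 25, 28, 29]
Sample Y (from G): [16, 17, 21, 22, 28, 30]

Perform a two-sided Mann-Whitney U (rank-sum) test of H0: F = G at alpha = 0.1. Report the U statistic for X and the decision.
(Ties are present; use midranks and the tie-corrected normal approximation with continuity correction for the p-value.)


Step 1: Combine and sort all 13 observations; assign midranks.
sorted (value, group): (6,X), (7,X), (13,X), (16,X), (16,Y), (17,Y), (21,Y), (22,Y), (25,X), (28,X), (28,Y), (29,X), (30,Y)
ranks: 6->1, 7->2, 13->3, 16->4.5, 16->4.5, 17->6, 21->7, 22->8, 25->9, 28->10.5, 28->10.5, 29->12, 30->13
Step 2: Rank sum for X: R1 = 1 + 2 + 3 + 4.5 + 9 + 10.5 + 12 = 42.
Step 3: U_X = R1 - n1(n1+1)/2 = 42 - 7*8/2 = 42 - 28 = 14.
       U_Y = n1*n2 - U_X = 42 - 14 = 28.
Step 4: Ties are present, so use the tie-corrected normal approximation (with continuity correction) for the p-value.
Step 5: p-value = 0.351785; compare to alpha = 0.1. fail to reject H0.

U_X = 14, p = 0.351785, fail to reject H0 at alpha = 0.1.


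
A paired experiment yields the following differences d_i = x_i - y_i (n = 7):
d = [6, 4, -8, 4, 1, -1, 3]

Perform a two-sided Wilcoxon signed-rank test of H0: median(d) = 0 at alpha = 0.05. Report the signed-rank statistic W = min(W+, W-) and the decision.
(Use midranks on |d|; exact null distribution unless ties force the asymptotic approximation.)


Step 1: Drop any zero differences (none here) and take |d_i|.
|d| = [6, 4, 8, 4, 1, 1, 3]
Step 2: Midrank |d_i| (ties get averaged ranks).
ranks: |6|->6, |4|->4.5, |8|->7, |4|->4.5, |1|->1.5, |1|->1.5, |3|->3
Step 3: Attach original signs; sum ranks with positive sign and with negative sign.
W+ = 6 + 4.5 + 4.5 + 1.5 + 3 = 19.5
W- = 7 + 1.5 = 8.5
(Check: W+ + W- = 28 should equal n(n+1)/2 = 28.)
Step 4: Test statistic W = min(W+, W-) = 8.5.
Step 5: Ties in |d|, so use the tie-corrected normal approximation.
        E[W] = n(n+1)/4 = 7*8/4 = 14.
        Tie groups: |d|=1 (t=2), |d|=4 (t=2); sum(t^3 - t) = 12.
        Var[W] = n(n+1)(2n+1)/24 - sum(t^3-t)/48 = 840/24 - 12/48 = 34.75.
        z = (W - E[W]) / sqrt(Var[W]) = (8.5 - 14) / 5.8949 = -0.9330.
        Two-sided p = 2*Phi(z) = 0.350816.
Step 6: alpha = 0.05. fail to reject H0.

W+ = 19.5, W- = 8.5, W = min = 8.5, p = 0.350816, fail to reject H0.


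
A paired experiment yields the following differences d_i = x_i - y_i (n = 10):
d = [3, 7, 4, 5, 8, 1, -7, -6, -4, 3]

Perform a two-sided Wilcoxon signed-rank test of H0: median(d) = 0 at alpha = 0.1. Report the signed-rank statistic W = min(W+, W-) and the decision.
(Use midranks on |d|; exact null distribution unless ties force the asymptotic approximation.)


Step 1: Drop any zero differences (none here) and take |d_i|.
|d| = [3, 7, 4, 5, 8, 1, 7, 6, 4, 3]
Step 2: Midrank |d_i| (ties get averaged ranks).
ranks: |3|->2.5, |7|->8.5, |4|->4.5, |5|->6, |8|->10, |1|->1, |7|->8.5, |6|->7, |4|->4.5, |3|->2.5
Step 3: Attach original signs; sum ranks with positive sign and with negative sign.
W+ = 2.5 + 8.5 + 4.5 + 6 + 10 + 1 + 2.5 = 35
W- = 8.5 + 7 + 4.5 = 20
(Check: W+ + W- = 55 should equal n(n+1)/2 = 55.)
Step 4: Test statistic W = min(W+, W-) = 20.
Step 5: Ties in |d|, so use the tie-corrected normal approximation.
        E[W] = n(n+1)/4 = 10*11/4 = 27.5.
        Tie groups: |d|=3 (t=2), |d|=4 (t=2), |d|=7 (t=2); sum(t^3 - t) = 18.
        Var[W] = n(n+1)(2n+1)/24 - sum(t^3-t)/48 = 2310/24 - 18/48 = 95.875.
        z = (W - E[W]) / sqrt(Var[W]) = (20 - 27.5) / 9.7916 = -0.7660.
        Two-sided p = 2*Phi(z) = 0.443697.
Step 6: alpha = 0.1. fail to reject H0.

W+ = 35, W- = 20, W = min = 20, p = 0.443697, fail to reject H0.


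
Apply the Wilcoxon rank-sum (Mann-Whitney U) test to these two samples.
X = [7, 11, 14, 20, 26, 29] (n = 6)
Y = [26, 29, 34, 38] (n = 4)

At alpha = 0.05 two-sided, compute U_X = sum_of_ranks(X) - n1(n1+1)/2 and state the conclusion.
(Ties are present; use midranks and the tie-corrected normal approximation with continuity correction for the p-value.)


Step 1: Combine and sort all 10 observations; assign midranks.
sorted (value, group): (7,X), (11,X), (14,X), (20,X), (26,X), (26,Y), (29,X), (29,Y), (34,Y), (38,Y)
ranks: 7->1, 11->2, 14->3, 20->4, 26->5.5, 26->5.5, 29->7.5, 29->7.5, 34->9, 38->10
Step 2: Rank sum for X: R1 = 1 + 2 + 3 + 4 + 5.5 + 7.5 = 23.
Step 3: U_X = R1 - n1(n1+1)/2 = 23 - 6*7/2 = 23 - 21 = 2.
       U_Y = n1*n2 - U_X = 24 - 2 = 22.
Step 4: Ties are present, so use the tie-corrected normal approximation (with continuity correction) for the p-value.
Step 5: p-value = 0.041570; compare to alpha = 0.05. reject H0.

U_X = 2, p = 0.041570, reject H0 at alpha = 0.05.


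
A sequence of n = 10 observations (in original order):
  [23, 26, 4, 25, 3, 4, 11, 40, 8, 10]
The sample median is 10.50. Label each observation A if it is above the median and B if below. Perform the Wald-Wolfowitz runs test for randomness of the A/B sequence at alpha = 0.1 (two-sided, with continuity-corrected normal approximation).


Step 1: Compute median = 10.50; label A = above, B = below.
Labels in order: AABABBAABB  (n_A = 5, n_B = 5)
Step 2: Count runs R = 6.
Step 3: Under H0 (random ordering), E[R] = 2*n_A*n_B/(n_A+n_B) + 1 = 2*5*5/10 + 1 = 6.0000.
        Var[R] = 2*n_A*n_B*(2*n_A*n_B - n_A - n_B) / ((n_A+n_B)^2 * (n_A+n_B-1)) = 2000/900 = 2.2222.
        SD[R] = 1.4907.
Step 4: R = E[R], so z = 0 with no continuity correction.
Step 5: Two-sided p-value via normal approximation = 2*(1 - Phi(|z|)) = 1.000000.
Step 6: alpha = 0.1. fail to reject H0.

R = 6, z = 0.0000, p = 1.000000, fail to reject H0.


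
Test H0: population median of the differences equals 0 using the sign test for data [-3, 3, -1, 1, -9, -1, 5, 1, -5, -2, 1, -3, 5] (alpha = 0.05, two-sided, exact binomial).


Step 1: Discard zero differences. Original n = 13; n_eff = number of nonzero differences = 13.
Nonzero differences (with sign): -3, +3, -1, +1, -9, -1, +5, +1, -5, -2, +1, -3, +5
Step 2: Count signs: positive = 6, negative = 7.
Step 3: Under H0: P(positive) = 0.5, so the number of positives S ~ Bin(13, 0.5).
Step 4: Two-sided exact p-value = sum of Bin(13,0.5) probabilities at or below the observed probability = 1.000000.
Step 5: alpha = 0.05. fail to reject H0.

n_eff = 13, pos = 6, neg = 7, p = 1.000000, fail to reject H0.


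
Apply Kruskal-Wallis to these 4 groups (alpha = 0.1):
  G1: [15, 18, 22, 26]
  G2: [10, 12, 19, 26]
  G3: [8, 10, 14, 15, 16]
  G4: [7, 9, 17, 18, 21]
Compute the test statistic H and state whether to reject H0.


Step 1: Combine all N = 18 observations and assign midranks.
sorted (value, group, rank): (7,G4,1), (8,G3,2), (9,G4,3), (10,G2,4.5), (10,G3,4.5), (12,G2,6), (14,G3,7), (15,G1,8.5), (15,G3,8.5), (16,G3,10), (17,G4,11), (18,G1,12.5), (18,G4,12.5), (19,G2,14), (21,G4,15), (22,G1,16), (26,G1,17.5), (26,G2,17.5)
Step 2: Sum ranks within each group.
R_1 = 54.5 (n_1 = 4)
R_2 = 42 (n_2 = 4)
R_3 = 32 (n_3 = 5)
R_4 = 42.5 (n_4 = 5)
Step 3: H = 12/(N(N+1)) * sum(R_i^2/n_i) - 3(N+1)
     = 12/(18*19) * (54.5^2/4 + 42^2/4 + 32^2/5 + 42.5^2/5) - 3*19
     = 0.035088 * 1749.61 - 57
     = 4.389912.
Step 4: Ties present; correction factor C = 1 - 24/(18^3 - 18) = 0.995872. Corrected H = 4.389912 / 0.995872 = 4.408109.
Step 5: Under H0, H ~ chi^2(3); p-value = 0.220635.
Step 6: alpha = 0.1. fail to reject H0.

H = 4.4081, df = 3, p = 0.220635, fail to reject H0.


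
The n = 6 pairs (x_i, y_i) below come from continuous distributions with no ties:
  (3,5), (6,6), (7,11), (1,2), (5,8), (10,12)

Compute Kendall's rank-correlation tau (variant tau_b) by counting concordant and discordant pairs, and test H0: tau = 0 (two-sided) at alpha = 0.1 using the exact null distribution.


Step 1: Enumerate the 15 unordered pairs (i,j) with i<j and classify each by sign(x_j-x_i) * sign(y_j-y_i).
  (1,2):dx=+3,dy=+1->C; (1,3):dx=+4,dy=+6->C; (1,4):dx=-2,dy=-3->C; (1,5):dx=+2,dy=+3->C
  (1,6):dx=+7,dy=+7->C; (2,3):dx=+1,dy=+5->C; (2,4):dx=-5,dy=-4->C; (2,5):dx=-1,dy=+2->D
  (2,6):dx=+4,dy=+6->C; (3,4):dx=-6,dy=-9->C; (3,5):dx=-2,dy=-3->C; (3,6):dx=+3,dy=+1->C
  (4,5):dx=+4,dy=+6->C; (4,6):dx=+9,dy=+10->C; (5,6):dx=+5,dy=+4->C
Step 2: C = 14, D = 1, total pairs = 15.
Step 3: tau = (C - D)/(n(n-1)/2) = (14 - 1)/15 = 0.866667.
Step 4: Exact two-sided p-value (enumerate n! = 720 permutations of y under H0): p = 0.016667.
Step 5: alpha = 0.1. reject H0.

tau_b = 0.8667 (C=14, D=1), p = 0.016667, reject H0.


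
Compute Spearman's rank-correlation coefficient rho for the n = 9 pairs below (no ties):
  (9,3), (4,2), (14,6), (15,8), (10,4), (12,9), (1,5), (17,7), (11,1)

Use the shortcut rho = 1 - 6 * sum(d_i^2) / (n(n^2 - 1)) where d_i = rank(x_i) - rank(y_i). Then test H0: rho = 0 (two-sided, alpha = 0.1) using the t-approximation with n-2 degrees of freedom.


Step 1: Rank x and y separately (midranks; no ties here).
rank(x): 9->3, 4->2, 14->7, 15->8, 10->4, 12->6, 1->1, 17->9, 11->5
rank(y): 3->3, 2->2, 6->6, 8->8, 4->4, 9->9, 5->5, 7->7, 1->1
Step 2: d_i = R_x(i) - R_y(i); compute d_i^2.
  (3-3)^2=0, (2-2)^2=0, (7-6)^2=1, (8-8)^2=0, (4-4)^2=0, (6-9)^2=9, (1-5)^2=16, (9-7)^2=4, (5-1)^2=16
sum(d^2) = 46.
Step 3: rho = 1 - 6*46 / (9*(9^2 - 1)) = 1 - 276/720 = 0.616667.
Step 4: Under H0, t = rho * sqrt((n-2)/(1-rho^2)) = 2.0725 ~ t(7).
Step 5: Two-sided p-value from the t-distribution with 7 df = 0.076929.
Step 6: alpha = 0.1. reject H0.

rho = 0.6167, p = 0.076929, reject H0 at alpha = 0.1.


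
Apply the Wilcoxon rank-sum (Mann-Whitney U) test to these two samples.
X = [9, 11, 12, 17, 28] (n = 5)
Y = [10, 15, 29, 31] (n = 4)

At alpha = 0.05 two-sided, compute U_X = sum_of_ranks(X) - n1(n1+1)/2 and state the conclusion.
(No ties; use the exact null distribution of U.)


Step 1: Combine and sort all 9 observations; assign midranks.
sorted (value, group): (9,X), (10,Y), (11,X), (12,X), (15,Y), (17,X), (28,X), (29,Y), (31,Y)
ranks: 9->1, 10->2, 11->3, 12->4, 15->5, 17->6, 28->7, 29->8, 31->9
Step 2: Rank sum for X: R1 = 1 + 3 + 4 + 6 + 7 = 21.
Step 3: U_X = R1 - n1(n1+1)/2 = 21 - 5*6/2 = 21 - 15 = 6.
       U_Y = n1*n2 - U_X = 20 - 6 = 14.
Step 4: No ties, so the exact null distribution of U (based on enumerating the C(9,5) = 126 equally likely rank assignments) gives the two-sided p-value.
Step 5: p-value = 0.412698; compare to alpha = 0.05. fail to reject H0.

U_X = 6, p = 0.412698, fail to reject H0 at alpha = 0.05.


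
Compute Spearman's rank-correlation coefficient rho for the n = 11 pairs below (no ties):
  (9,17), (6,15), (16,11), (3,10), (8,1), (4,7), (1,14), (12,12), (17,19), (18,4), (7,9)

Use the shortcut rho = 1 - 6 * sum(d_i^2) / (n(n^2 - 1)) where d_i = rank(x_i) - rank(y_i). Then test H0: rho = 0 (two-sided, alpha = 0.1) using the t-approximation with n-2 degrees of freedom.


Step 1: Rank x and y separately (midranks; no ties here).
rank(x): 9->7, 6->4, 16->9, 3->2, 8->6, 4->3, 1->1, 12->8, 17->10, 18->11, 7->5
rank(y): 17->10, 15->9, 11->6, 10->5, 1->1, 7->3, 14->8, 12->7, 19->11, 4->2, 9->4
Step 2: d_i = R_x(i) - R_y(i); compute d_i^2.
  (7-10)^2=9, (4-9)^2=25, (9-6)^2=9, (2-5)^2=9, (6-1)^2=25, (3-3)^2=0, (1-8)^2=49, (8-7)^2=1, (10-11)^2=1, (11-2)^2=81, (5-4)^2=1
sum(d^2) = 210.
Step 3: rho = 1 - 6*210 / (11*(11^2 - 1)) = 1 - 1260/1320 = 0.045455.
Step 4: Under H0, t = rho * sqrt((n-2)/(1-rho^2)) = 0.1365 ~ t(9).
Step 5: Two-sided p-value from the t-distribution with 9 df = 0.894427.
Step 6: alpha = 0.1. fail to reject H0.

rho = 0.0455, p = 0.894427, fail to reject H0 at alpha = 0.1.


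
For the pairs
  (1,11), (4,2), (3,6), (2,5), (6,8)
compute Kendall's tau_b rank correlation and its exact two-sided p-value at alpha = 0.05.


Step 1: Enumerate the 10 unordered pairs (i,j) with i<j and classify each by sign(x_j-x_i) * sign(y_j-y_i).
  (1,2):dx=+3,dy=-9->D; (1,3):dx=+2,dy=-5->D; (1,4):dx=+1,dy=-6->D; (1,5):dx=+5,dy=-3->D
  (2,3):dx=-1,dy=+4->D; (2,4):dx=-2,dy=+3->D; (2,5):dx=+2,dy=+6->C; (3,4):dx=-1,dy=-1->C
  (3,5):dx=+3,dy=+2->C; (4,5):dx=+4,dy=+3->C
Step 2: C = 4, D = 6, total pairs = 10.
Step 3: tau = (C - D)/(n(n-1)/2) = (4 - 6)/10 = -0.200000.
Step 4: Exact two-sided p-value (enumerate n! = 120 permutations of y under H0): p = 0.816667.
Step 5: alpha = 0.05. fail to reject H0.

tau_b = -0.2000 (C=4, D=6), p = 0.816667, fail to reject H0.


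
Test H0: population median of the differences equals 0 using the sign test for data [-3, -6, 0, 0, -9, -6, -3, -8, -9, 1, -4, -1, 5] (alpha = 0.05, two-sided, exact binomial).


Step 1: Discard zero differences. Original n = 13; n_eff = number of nonzero differences = 11.
Nonzero differences (with sign): -3, -6, -9, -6, -3, -8, -9, +1, -4, -1, +5
Step 2: Count signs: positive = 2, negative = 9.
Step 3: Under H0: P(positive) = 0.5, so the number of positives S ~ Bin(11, 0.5).
Step 4: Two-sided exact p-value = sum of Bin(11,0.5) probabilities at or below the observed probability = 0.065430.
Step 5: alpha = 0.05. fail to reject H0.

n_eff = 11, pos = 2, neg = 9, p = 0.065430, fail to reject H0.


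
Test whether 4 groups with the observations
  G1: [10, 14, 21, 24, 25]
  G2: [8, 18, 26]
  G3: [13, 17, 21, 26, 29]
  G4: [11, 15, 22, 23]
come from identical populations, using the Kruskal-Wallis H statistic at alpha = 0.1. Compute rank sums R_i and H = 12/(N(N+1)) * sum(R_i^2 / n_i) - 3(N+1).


Step 1: Combine all N = 17 observations and assign midranks.
sorted (value, group, rank): (8,G2,1), (10,G1,2), (11,G4,3), (13,G3,4), (14,G1,5), (15,G4,6), (17,G3,7), (18,G2,8), (21,G1,9.5), (21,G3,9.5), (22,G4,11), (23,G4,12), (24,G1,13), (25,G1,14), (26,G2,15.5), (26,G3,15.5), (29,G3,17)
Step 2: Sum ranks within each group.
R_1 = 43.5 (n_1 = 5)
R_2 = 24.5 (n_2 = 3)
R_3 = 53 (n_3 = 5)
R_4 = 32 (n_4 = 4)
Step 3: H = 12/(N(N+1)) * sum(R_i^2/n_i) - 3(N+1)
     = 12/(17*18) * (43.5^2/5 + 24.5^2/3 + 53^2/5 + 32^2/4) - 3*18
     = 0.039216 * 1396.33 - 54
     = 0.758170.
Step 4: Ties present; correction factor C = 1 - 12/(17^3 - 17) = 0.997549. Corrected H = 0.758170 / 0.997549 = 0.760033.
Step 5: Under H0, H ~ chi^2(3); p-value = 0.859001.
Step 6: alpha = 0.1. fail to reject H0.

H = 0.7600, df = 3, p = 0.859001, fail to reject H0.


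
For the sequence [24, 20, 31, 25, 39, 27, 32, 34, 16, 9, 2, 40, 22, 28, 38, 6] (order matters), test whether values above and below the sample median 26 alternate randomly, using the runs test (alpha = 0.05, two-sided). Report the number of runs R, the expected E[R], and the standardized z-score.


Step 1: Compute median = 26; label A = above, B = below.
Labels in order: BBABAAAABBBABAAB  (n_A = 8, n_B = 8)
Step 2: Count runs R = 9.
Step 3: Under H0 (random ordering), E[R] = 2*n_A*n_B/(n_A+n_B) + 1 = 2*8*8/16 + 1 = 9.0000.
        Var[R] = 2*n_A*n_B*(2*n_A*n_B - n_A - n_B) / ((n_A+n_B)^2 * (n_A+n_B-1)) = 14336/3840 = 3.7333.
        SD[R] = 1.9322.
Step 4: R = E[R], so z = 0 with no continuity correction.
Step 5: Two-sided p-value via normal approximation = 2*(1 - Phi(|z|)) = 1.000000.
Step 6: alpha = 0.05. fail to reject H0.

R = 9, z = 0.0000, p = 1.000000, fail to reject H0.


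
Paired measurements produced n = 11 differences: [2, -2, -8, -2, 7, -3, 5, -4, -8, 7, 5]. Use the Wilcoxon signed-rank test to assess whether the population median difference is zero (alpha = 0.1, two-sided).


Step 1: Drop any zero differences (none here) and take |d_i|.
|d| = [2, 2, 8, 2, 7, 3, 5, 4, 8, 7, 5]
Step 2: Midrank |d_i| (ties get averaged ranks).
ranks: |2|->2, |2|->2, |8|->10.5, |2|->2, |7|->8.5, |3|->4, |5|->6.5, |4|->5, |8|->10.5, |7|->8.5, |5|->6.5
Step 3: Attach original signs; sum ranks with positive sign and with negative sign.
W+ = 2 + 8.5 + 6.5 + 8.5 + 6.5 = 32
W- = 2 + 10.5 + 2 + 4 + 5 + 10.5 = 34
(Check: W+ + W- = 66 should equal n(n+1)/2 = 66.)
Step 4: Test statistic W = min(W+, W-) = 32.
Step 5: Ties in |d|, so use the tie-corrected normal approximation.
        E[W] = n(n+1)/4 = 11*12/4 = 33.
        Tie groups: |d|=2 (t=3), |d|=5 (t=2), |d|=7 (t=2), |d|=8 (t=2); sum(t^3 - t) = 42.
        Var[W] = n(n+1)(2n+1)/24 - sum(t^3-t)/48 = 3036/24 - 42/48 = 125.625.
        z = (W - E[W]) / sqrt(Var[W]) = (32 - 33) / 11.2083 = -0.0892.
        Two-sided p = 2*Phi(z) = 0.928907.
Step 6: alpha = 0.1. fail to reject H0.

W+ = 32, W- = 34, W = min = 32, p = 0.928907, fail to reject H0.


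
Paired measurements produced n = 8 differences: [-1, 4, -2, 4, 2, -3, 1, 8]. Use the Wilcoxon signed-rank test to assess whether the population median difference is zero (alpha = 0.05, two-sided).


Step 1: Drop any zero differences (none here) and take |d_i|.
|d| = [1, 4, 2, 4, 2, 3, 1, 8]
Step 2: Midrank |d_i| (ties get averaged ranks).
ranks: |1|->1.5, |4|->6.5, |2|->3.5, |4|->6.5, |2|->3.5, |3|->5, |1|->1.5, |8|->8
Step 3: Attach original signs; sum ranks with positive sign and with negative sign.
W+ = 6.5 + 6.5 + 3.5 + 1.5 + 8 = 26
W- = 1.5 + 3.5 + 5 = 10
(Check: W+ + W- = 36 should equal n(n+1)/2 = 36.)
Step 4: Test statistic W = min(W+, W-) = 10.
Step 5: Ties in |d|, so use the tie-corrected normal approximation.
        E[W] = n(n+1)/4 = 8*9/4 = 18.
        Tie groups: |d|=1 (t=2), |d|=2 (t=2), |d|=4 (t=2); sum(t^3 - t) = 18.
        Var[W] = n(n+1)(2n+1)/24 - sum(t^3-t)/48 = 1224/24 - 18/48 = 50.625.
        z = (W - E[W]) / sqrt(Var[W]) = (10 - 18) / 7.1151 = -1.1244.
        Two-sided p = 2*Phi(z) = 0.260858.
Step 6: alpha = 0.05. fail to reject H0.

W+ = 26, W- = 10, W = min = 10, p = 0.260858, fail to reject H0.


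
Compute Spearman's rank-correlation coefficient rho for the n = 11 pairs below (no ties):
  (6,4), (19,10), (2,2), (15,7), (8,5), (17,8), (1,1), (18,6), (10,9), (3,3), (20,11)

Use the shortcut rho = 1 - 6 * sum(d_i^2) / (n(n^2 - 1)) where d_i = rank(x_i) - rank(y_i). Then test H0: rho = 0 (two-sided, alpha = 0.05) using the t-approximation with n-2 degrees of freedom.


Step 1: Rank x and y separately (midranks; no ties here).
rank(x): 6->4, 19->10, 2->2, 15->7, 8->5, 17->8, 1->1, 18->9, 10->6, 3->3, 20->11
rank(y): 4->4, 10->10, 2->2, 7->7, 5->5, 8->8, 1->1, 6->6, 9->9, 3->3, 11->11
Step 2: d_i = R_x(i) - R_y(i); compute d_i^2.
  (4-4)^2=0, (10-10)^2=0, (2-2)^2=0, (7-7)^2=0, (5-5)^2=0, (8-8)^2=0, (1-1)^2=0, (9-6)^2=9, (6-9)^2=9, (3-3)^2=0, (11-11)^2=0
sum(d^2) = 18.
Step 3: rho = 1 - 6*18 / (11*(11^2 - 1)) = 1 - 108/1320 = 0.918182.
Step 4: Under H0, t = rho * sqrt((n-2)/(1-rho^2)) = 6.9531 ~ t(9).
Step 5: Two-sided p-value from the t-distribution with 9 df = 0.000067.
Step 6: alpha = 0.05. reject H0.

rho = 0.9182, p = 0.000067, reject H0 at alpha = 0.05.


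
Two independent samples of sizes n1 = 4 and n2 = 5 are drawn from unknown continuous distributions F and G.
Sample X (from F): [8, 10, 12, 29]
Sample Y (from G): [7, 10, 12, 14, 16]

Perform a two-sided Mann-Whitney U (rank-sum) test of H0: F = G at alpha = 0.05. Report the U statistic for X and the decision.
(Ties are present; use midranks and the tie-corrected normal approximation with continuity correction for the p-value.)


Step 1: Combine and sort all 9 observations; assign midranks.
sorted (value, group): (7,Y), (8,X), (10,X), (10,Y), (12,X), (12,Y), (14,Y), (16,Y), (29,X)
ranks: 7->1, 8->2, 10->3.5, 10->3.5, 12->5.5, 12->5.5, 14->7, 16->8, 29->9
Step 2: Rank sum for X: R1 = 2 + 3.5 + 5.5 + 9 = 20.
Step 3: U_X = R1 - n1(n1+1)/2 = 20 - 4*5/2 = 20 - 10 = 10.
       U_Y = n1*n2 - U_X = 20 - 10 = 10.
Step 4: Ties are present, so use the tie-corrected normal approximation (with continuity correction) for the p-value.
Step 5: p-value = 1.000000; compare to alpha = 0.05. fail to reject H0.

U_X = 10, p = 1.000000, fail to reject H0 at alpha = 0.05.


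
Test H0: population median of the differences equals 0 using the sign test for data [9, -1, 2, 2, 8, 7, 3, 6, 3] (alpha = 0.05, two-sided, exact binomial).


Step 1: Discard zero differences. Original n = 9; n_eff = number of nonzero differences = 9.
Nonzero differences (with sign): +9, -1, +2, +2, +8, +7, +3, +6, +3
Step 2: Count signs: positive = 8, negative = 1.
Step 3: Under H0: P(positive) = 0.5, so the number of positives S ~ Bin(9, 0.5).
Step 4: Two-sided exact p-value = sum of Bin(9,0.5) probabilities at or below the observed probability = 0.039062.
Step 5: alpha = 0.05. reject H0.

n_eff = 9, pos = 8, neg = 1, p = 0.039062, reject H0.


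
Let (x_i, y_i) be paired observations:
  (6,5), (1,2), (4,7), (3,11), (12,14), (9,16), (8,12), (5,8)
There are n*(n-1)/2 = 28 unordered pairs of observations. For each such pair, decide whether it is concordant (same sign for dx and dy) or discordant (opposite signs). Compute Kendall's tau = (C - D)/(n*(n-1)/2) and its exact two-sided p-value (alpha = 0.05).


Step 1: Enumerate the 28 unordered pairs (i,j) with i<j and classify each by sign(x_j-x_i) * sign(y_j-y_i).
  (1,2):dx=-5,dy=-3->C; (1,3):dx=-2,dy=+2->D; (1,4):dx=-3,dy=+6->D; (1,5):dx=+6,dy=+9->C
  (1,6):dx=+3,dy=+11->C; (1,7):dx=+2,dy=+7->C; (1,8):dx=-1,dy=+3->D; (2,3):dx=+3,dy=+5->C
  (2,4):dx=+2,dy=+9->C; (2,5):dx=+11,dy=+12->C; (2,6):dx=+8,dy=+14->C; (2,7):dx=+7,dy=+10->C
  (2,8):dx=+4,dy=+6->C; (3,4):dx=-1,dy=+4->D; (3,5):dx=+8,dy=+7->C; (3,6):dx=+5,dy=+9->C
  (3,7):dx=+4,dy=+5->C; (3,8):dx=+1,dy=+1->C; (4,5):dx=+9,dy=+3->C; (4,6):dx=+6,dy=+5->C
  (4,7):dx=+5,dy=+1->C; (4,8):dx=+2,dy=-3->D; (5,6):dx=-3,dy=+2->D; (5,7):dx=-4,dy=-2->C
  (5,8):dx=-7,dy=-6->C; (6,7):dx=-1,dy=-4->C; (6,8):dx=-4,dy=-8->C; (7,8):dx=-3,dy=-4->C
Step 2: C = 22, D = 6, total pairs = 28.
Step 3: tau = (C - D)/(n(n-1)/2) = (22 - 6)/28 = 0.571429.
Step 4: Exact two-sided p-value (enumerate n! = 40320 permutations of y under H0): p = 0.061012.
Step 5: alpha = 0.05. fail to reject H0.

tau_b = 0.5714 (C=22, D=6), p = 0.061012, fail to reject H0.


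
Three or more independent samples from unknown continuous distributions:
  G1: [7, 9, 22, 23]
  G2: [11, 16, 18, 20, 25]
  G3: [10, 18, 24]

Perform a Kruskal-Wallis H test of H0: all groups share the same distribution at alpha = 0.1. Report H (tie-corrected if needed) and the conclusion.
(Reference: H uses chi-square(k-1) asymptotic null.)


Step 1: Combine all N = 12 observations and assign midranks.
sorted (value, group, rank): (7,G1,1), (9,G1,2), (10,G3,3), (11,G2,4), (16,G2,5), (18,G2,6.5), (18,G3,6.5), (20,G2,8), (22,G1,9), (23,G1,10), (24,G3,11), (25,G2,12)
Step 2: Sum ranks within each group.
R_1 = 22 (n_1 = 4)
R_2 = 35.5 (n_2 = 5)
R_3 = 20.5 (n_3 = 3)
Step 3: H = 12/(N(N+1)) * sum(R_i^2/n_i) - 3(N+1)
     = 12/(12*13) * (22^2/4 + 35.5^2/5 + 20.5^2/3) - 3*13
     = 0.076923 * 513.133 - 39
     = 0.471795.
Step 4: Ties present; correction factor C = 1 - 6/(12^3 - 12) = 0.996503. Corrected H = 0.471795 / 0.996503 = 0.473450.
Step 5: Under H0, H ~ chi^2(2); p-value = 0.789208.
Step 6: alpha = 0.1. fail to reject H0.

H = 0.4735, df = 2, p = 0.789208, fail to reject H0.


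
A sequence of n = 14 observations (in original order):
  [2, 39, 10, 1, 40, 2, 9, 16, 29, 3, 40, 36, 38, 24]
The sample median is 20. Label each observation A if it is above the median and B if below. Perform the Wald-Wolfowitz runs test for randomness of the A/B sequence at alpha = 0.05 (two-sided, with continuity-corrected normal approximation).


Step 1: Compute median = 20; label A = above, B = below.
Labels in order: BABBABBBABAAAA  (n_A = 7, n_B = 7)
Step 2: Count runs R = 8.
Step 3: Under H0 (random ordering), E[R] = 2*n_A*n_B/(n_A+n_B) + 1 = 2*7*7/14 + 1 = 8.0000.
        Var[R] = 2*n_A*n_B*(2*n_A*n_B - n_A - n_B) / ((n_A+n_B)^2 * (n_A+n_B-1)) = 8232/2548 = 3.2308.
        SD[R] = 1.7974.
Step 4: R = E[R], so z = 0 with no continuity correction.
Step 5: Two-sided p-value via normal approximation = 2*(1 - Phi(|z|)) = 1.000000.
Step 6: alpha = 0.05. fail to reject H0.

R = 8, z = 0.0000, p = 1.000000, fail to reject H0.


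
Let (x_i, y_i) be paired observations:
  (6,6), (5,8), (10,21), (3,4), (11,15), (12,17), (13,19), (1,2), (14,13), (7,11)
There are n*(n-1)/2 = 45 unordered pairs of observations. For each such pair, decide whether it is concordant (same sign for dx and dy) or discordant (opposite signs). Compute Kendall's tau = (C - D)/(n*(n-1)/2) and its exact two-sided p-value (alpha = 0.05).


Step 1: Enumerate the 45 unordered pairs (i,j) with i<j and classify each by sign(x_j-x_i) * sign(y_j-y_i).
  (1,2):dx=-1,dy=+2->D; (1,3):dx=+4,dy=+15->C; (1,4):dx=-3,dy=-2->C; (1,5):dx=+5,dy=+9->C
  (1,6):dx=+6,dy=+11->C; (1,7):dx=+7,dy=+13->C; (1,8):dx=-5,dy=-4->C; (1,9):dx=+8,dy=+7->C
  (1,10):dx=+1,dy=+5->C; (2,3):dx=+5,dy=+13->C; (2,4):dx=-2,dy=-4->C; (2,5):dx=+6,dy=+7->C
  (2,6):dx=+7,dy=+9->C; (2,7):dx=+8,dy=+11->C; (2,8):dx=-4,dy=-6->C; (2,9):dx=+9,dy=+5->C
  (2,10):dx=+2,dy=+3->C; (3,4):dx=-7,dy=-17->C; (3,5):dx=+1,dy=-6->D; (3,6):dx=+2,dy=-4->D
  (3,7):dx=+3,dy=-2->D; (3,8):dx=-9,dy=-19->C; (3,9):dx=+4,dy=-8->D; (3,10):dx=-3,dy=-10->C
  (4,5):dx=+8,dy=+11->C; (4,6):dx=+9,dy=+13->C; (4,7):dx=+10,dy=+15->C; (4,8):dx=-2,dy=-2->C
  (4,9):dx=+11,dy=+9->C; (4,10):dx=+4,dy=+7->C; (5,6):dx=+1,dy=+2->C; (5,7):dx=+2,dy=+4->C
  (5,8):dx=-10,dy=-13->C; (5,9):dx=+3,dy=-2->D; (5,10):dx=-4,dy=-4->C; (6,7):dx=+1,dy=+2->C
  (6,8):dx=-11,dy=-15->C; (6,9):dx=+2,dy=-4->D; (6,10):dx=-5,dy=-6->C; (7,8):dx=-12,dy=-17->C
  (7,9):dx=+1,dy=-6->D; (7,10):dx=-6,dy=-8->C; (8,9):dx=+13,dy=+11->C; (8,10):dx=+6,dy=+9->C
  (9,10):dx=-7,dy=-2->C
Step 2: C = 37, D = 8, total pairs = 45.
Step 3: tau = (C - D)/(n(n-1)/2) = (37 - 8)/45 = 0.644444.
Step 4: Exact two-sided p-value (enumerate n! = 3628800 permutations of y under H0): p = 0.009148.
Step 5: alpha = 0.05. reject H0.

tau_b = 0.6444 (C=37, D=8), p = 0.009148, reject H0.


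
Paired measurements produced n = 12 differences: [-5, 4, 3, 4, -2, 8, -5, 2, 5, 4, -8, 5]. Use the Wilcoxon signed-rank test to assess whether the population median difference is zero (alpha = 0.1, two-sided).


Step 1: Drop any zero differences (none here) and take |d_i|.
|d| = [5, 4, 3, 4, 2, 8, 5, 2, 5, 4, 8, 5]
Step 2: Midrank |d_i| (ties get averaged ranks).
ranks: |5|->8.5, |4|->5, |3|->3, |4|->5, |2|->1.5, |8|->11.5, |5|->8.5, |2|->1.5, |5|->8.5, |4|->5, |8|->11.5, |5|->8.5
Step 3: Attach original signs; sum ranks with positive sign and with negative sign.
W+ = 5 + 3 + 5 + 11.5 + 1.5 + 8.5 + 5 + 8.5 = 48
W- = 8.5 + 1.5 + 8.5 + 11.5 = 30
(Check: W+ + W- = 78 should equal n(n+1)/2 = 78.)
Step 4: Test statistic W = min(W+, W-) = 30.
Step 5: Ties in |d|, so use the tie-corrected normal approximation.
        E[W] = n(n+1)/4 = 12*13/4 = 39.
        Tie groups: |d|=2 (t=2), |d|=4 (t=3), |d|=5 (t=4), |d|=8 (t=2); sum(t^3 - t) = 96.
        Var[W] = n(n+1)(2n+1)/24 - sum(t^3-t)/48 = 3900/24 - 96/48 = 160.5.
        z = (W - E[W]) / sqrt(Var[W]) = (30 - 39) / 12.6689 = -0.7104.
        Two-sided p = 2*Phi(z) = 0.477454.
Step 6: alpha = 0.1. fail to reject H0.

W+ = 48, W- = 30, W = min = 30, p = 0.477454, fail to reject H0.


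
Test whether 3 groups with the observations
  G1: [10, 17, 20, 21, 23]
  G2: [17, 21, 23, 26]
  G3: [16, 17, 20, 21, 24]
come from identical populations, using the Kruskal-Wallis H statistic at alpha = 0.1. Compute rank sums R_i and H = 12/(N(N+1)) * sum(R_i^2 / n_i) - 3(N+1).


Step 1: Combine all N = 14 observations and assign midranks.
sorted (value, group, rank): (10,G1,1), (16,G3,2), (17,G1,4), (17,G2,4), (17,G3,4), (20,G1,6.5), (20,G3,6.5), (21,G1,9), (21,G2,9), (21,G3,9), (23,G1,11.5), (23,G2,11.5), (24,G3,13), (26,G2,14)
Step 2: Sum ranks within each group.
R_1 = 32 (n_1 = 5)
R_2 = 38.5 (n_2 = 4)
R_3 = 34.5 (n_3 = 5)
Step 3: H = 12/(N(N+1)) * sum(R_i^2/n_i) - 3(N+1)
     = 12/(14*15) * (32^2/5 + 38.5^2/4 + 34.5^2/5) - 3*15
     = 0.057143 * 813.413 - 45
     = 1.480714.
Step 4: Ties present; correction factor C = 1 - 60/(14^3 - 14) = 0.978022. Corrected H = 1.480714 / 0.978022 = 1.513989.
Step 5: Under H0, H ~ chi^2(2); p-value = 0.469074.
Step 6: alpha = 0.1. fail to reject H0.

H = 1.5140, df = 2, p = 0.469074, fail to reject H0.


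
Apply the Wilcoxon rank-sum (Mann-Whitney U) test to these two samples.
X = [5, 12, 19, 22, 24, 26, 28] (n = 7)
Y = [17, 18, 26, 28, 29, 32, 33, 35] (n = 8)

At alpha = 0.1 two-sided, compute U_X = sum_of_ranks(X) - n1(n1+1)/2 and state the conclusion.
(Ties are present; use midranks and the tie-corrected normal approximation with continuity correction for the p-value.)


Step 1: Combine and sort all 15 observations; assign midranks.
sorted (value, group): (5,X), (12,X), (17,Y), (18,Y), (19,X), (22,X), (24,X), (26,X), (26,Y), (28,X), (28,Y), (29,Y), (32,Y), (33,Y), (35,Y)
ranks: 5->1, 12->2, 17->3, 18->4, 19->5, 22->6, 24->7, 26->8.5, 26->8.5, 28->10.5, 28->10.5, 29->12, 32->13, 33->14, 35->15
Step 2: Rank sum for X: R1 = 1 + 2 + 5 + 6 + 7 + 8.5 + 10.5 = 40.
Step 3: U_X = R1 - n1(n1+1)/2 = 40 - 7*8/2 = 40 - 28 = 12.
       U_Y = n1*n2 - U_X = 56 - 12 = 44.
Step 4: Ties are present, so use the tie-corrected normal approximation (with continuity correction) for the p-value.
Step 5: p-value = 0.072337; compare to alpha = 0.1. reject H0.

U_X = 12, p = 0.072337, reject H0 at alpha = 0.1.


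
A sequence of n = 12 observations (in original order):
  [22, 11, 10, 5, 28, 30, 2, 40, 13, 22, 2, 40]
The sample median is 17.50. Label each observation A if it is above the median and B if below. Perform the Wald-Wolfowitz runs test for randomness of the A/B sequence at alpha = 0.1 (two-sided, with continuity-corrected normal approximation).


Step 1: Compute median = 17.50; label A = above, B = below.
Labels in order: ABBBAABABABA  (n_A = 6, n_B = 6)
Step 2: Count runs R = 9.
Step 3: Under H0 (random ordering), E[R] = 2*n_A*n_B/(n_A+n_B) + 1 = 2*6*6/12 + 1 = 7.0000.
        Var[R] = 2*n_A*n_B*(2*n_A*n_B - n_A - n_B) / ((n_A+n_B)^2 * (n_A+n_B-1)) = 4320/1584 = 2.7273.
        SD[R] = 1.6514.
Step 4: Continuity-corrected z = (R - 0.5 - E[R]) / SD[R] = (9 - 0.5 - 7.0000) / 1.6514 = 0.9083.
Step 5: Two-sided p-value via normal approximation = 2*(1 - Phi(|z|)) = 0.363722.
Step 6: alpha = 0.1. fail to reject H0.

R = 9, z = 0.9083, p = 0.363722, fail to reject H0.


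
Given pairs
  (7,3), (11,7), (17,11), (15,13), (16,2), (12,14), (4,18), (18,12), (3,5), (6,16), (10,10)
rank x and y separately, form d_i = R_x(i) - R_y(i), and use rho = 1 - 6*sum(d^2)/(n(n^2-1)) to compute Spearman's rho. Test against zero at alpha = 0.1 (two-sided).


Step 1: Rank x and y separately (midranks; no ties here).
rank(x): 7->4, 11->6, 17->10, 15->8, 16->9, 12->7, 4->2, 18->11, 3->1, 6->3, 10->5
rank(y): 3->2, 7->4, 11->6, 13->8, 2->1, 14->9, 18->11, 12->7, 5->3, 16->10, 10->5
Step 2: d_i = R_x(i) - R_y(i); compute d_i^2.
  (4-2)^2=4, (6-4)^2=4, (10-6)^2=16, (8-8)^2=0, (9-1)^2=64, (7-9)^2=4, (2-11)^2=81, (11-7)^2=16, (1-3)^2=4, (3-10)^2=49, (5-5)^2=0
sum(d^2) = 242.
Step 3: rho = 1 - 6*242 / (11*(11^2 - 1)) = 1 - 1452/1320 = -0.100000.
Step 4: Under H0, t = rho * sqrt((n-2)/(1-rho^2)) = -0.3015 ~ t(9).
Step 5: Two-sided p-value from the t-distribution with 9 df = 0.769875.
Step 6: alpha = 0.1. fail to reject H0.

rho = -0.1000, p = 0.769875, fail to reject H0 at alpha = 0.1.


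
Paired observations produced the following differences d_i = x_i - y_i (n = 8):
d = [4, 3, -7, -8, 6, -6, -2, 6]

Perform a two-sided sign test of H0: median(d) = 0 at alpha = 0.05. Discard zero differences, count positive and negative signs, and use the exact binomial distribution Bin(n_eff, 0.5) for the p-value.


Step 1: Discard zero differences. Original n = 8; n_eff = number of nonzero differences = 8.
Nonzero differences (with sign): +4, +3, -7, -8, +6, -6, -2, +6
Step 2: Count signs: positive = 4, negative = 4.
Step 3: Under H0: P(positive) = 0.5, so the number of positives S ~ Bin(8, 0.5).
Step 4: Two-sided exact p-value = sum of Bin(8,0.5) probabilities at or below the observed probability = 1.000000.
Step 5: alpha = 0.05. fail to reject H0.

n_eff = 8, pos = 4, neg = 4, p = 1.000000, fail to reject H0.


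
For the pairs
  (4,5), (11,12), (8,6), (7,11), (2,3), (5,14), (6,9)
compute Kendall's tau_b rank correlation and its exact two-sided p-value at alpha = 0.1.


Step 1: Enumerate the 21 unordered pairs (i,j) with i<j and classify each by sign(x_j-x_i) * sign(y_j-y_i).
  (1,2):dx=+7,dy=+7->C; (1,3):dx=+4,dy=+1->C; (1,4):dx=+3,dy=+6->C; (1,5):dx=-2,dy=-2->C
  (1,6):dx=+1,dy=+9->C; (1,7):dx=+2,dy=+4->C; (2,3):dx=-3,dy=-6->C; (2,4):dx=-4,dy=-1->C
  (2,5):dx=-9,dy=-9->C; (2,6):dx=-6,dy=+2->D; (2,7):dx=-5,dy=-3->C; (3,4):dx=-1,dy=+5->D
  (3,5):dx=-6,dy=-3->C; (3,6):dx=-3,dy=+8->D; (3,7):dx=-2,dy=+3->D; (4,5):dx=-5,dy=-8->C
  (4,6):dx=-2,dy=+3->D; (4,7):dx=-1,dy=-2->C; (5,6):dx=+3,dy=+11->C; (5,7):dx=+4,dy=+6->C
  (6,7):dx=+1,dy=-5->D
Step 2: C = 15, D = 6, total pairs = 21.
Step 3: tau = (C - D)/(n(n-1)/2) = (15 - 6)/21 = 0.428571.
Step 4: Exact two-sided p-value (enumerate n! = 5040 permutations of y under H0): p = 0.238889.
Step 5: alpha = 0.1. fail to reject H0.

tau_b = 0.4286 (C=15, D=6), p = 0.238889, fail to reject H0.


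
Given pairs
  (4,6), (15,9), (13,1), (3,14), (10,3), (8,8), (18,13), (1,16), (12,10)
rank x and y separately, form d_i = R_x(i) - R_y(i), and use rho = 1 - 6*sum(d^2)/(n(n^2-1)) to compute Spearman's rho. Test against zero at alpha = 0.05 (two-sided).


Step 1: Rank x and y separately (midranks; no ties here).
rank(x): 4->3, 15->8, 13->7, 3->2, 10->5, 8->4, 18->9, 1->1, 12->6
rank(y): 6->3, 9->5, 1->1, 14->8, 3->2, 8->4, 13->7, 16->9, 10->6
Step 2: d_i = R_x(i) - R_y(i); compute d_i^2.
  (3-3)^2=0, (8-5)^2=9, (7-1)^2=36, (2-8)^2=36, (5-2)^2=9, (4-4)^2=0, (9-7)^2=4, (1-9)^2=64, (6-6)^2=0
sum(d^2) = 158.
Step 3: rho = 1 - 6*158 / (9*(9^2 - 1)) = 1 - 948/720 = -0.316667.
Step 4: Under H0, t = rho * sqrt((n-2)/(1-rho^2)) = -0.8833 ~ t(7).
Step 5: Two-sided p-value from the t-distribution with 7 df = 0.406397.
Step 6: alpha = 0.05. fail to reject H0.

rho = -0.3167, p = 0.406397, fail to reject H0 at alpha = 0.05.


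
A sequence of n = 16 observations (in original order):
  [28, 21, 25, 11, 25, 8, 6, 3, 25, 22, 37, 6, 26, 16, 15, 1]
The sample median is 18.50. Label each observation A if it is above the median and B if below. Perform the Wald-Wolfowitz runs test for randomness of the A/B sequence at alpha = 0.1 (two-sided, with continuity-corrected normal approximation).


Step 1: Compute median = 18.50; label A = above, B = below.
Labels in order: AAABABBBAAABABBB  (n_A = 8, n_B = 8)
Step 2: Count runs R = 8.
Step 3: Under H0 (random ordering), E[R] = 2*n_A*n_B/(n_A+n_B) + 1 = 2*8*8/16 + 1 = 9.0000.
        Var[R] = 2*n_A*n_B*(2*n_A*n_B - n_A - n_B) / ((n_A+n_B)^2 * (n_A+n_B-1)) = 14336/3840 = 3.7333.
        SD[R] = 1.9322.
Step 4: Continuity-corrected z = (R + 0.5 - E[R]) / SD[R] = (8 + 0.5 - 9.0000) / 1.9322 = -0.2588.
Step 5: Two-sided p-value via normal approximation = 2*(1 - Phi(|z|)) = 0.795809.
Step 6: alpha = 0.1. fail to reject H0.

R = 8, z = -0.2588, p = 0.795809, fail to reject H0.


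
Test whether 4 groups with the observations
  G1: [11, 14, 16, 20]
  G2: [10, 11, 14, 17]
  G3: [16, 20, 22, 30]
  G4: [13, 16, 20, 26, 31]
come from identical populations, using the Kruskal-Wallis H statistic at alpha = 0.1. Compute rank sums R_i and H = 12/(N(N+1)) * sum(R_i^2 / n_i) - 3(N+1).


Step 1: Combine all N = 17 observations and assign midranks.
sorted (value, group, rank): (10,G2,1), (11,G1,2.5), (11,G2,2.5), (13,G4,4), (14,G1,5.5), (14,G2,5.5), (16,G1,8), (16,G3,8), (16,G4,8), (17,G2,10), (20,G1,12), (20,G3,12), (20,G4,12), (22,G3,14), (26,G4,15), (30,G3,16), (31,G4,17)
Step 2: Sum ranks within each group.
R_1 = 28 (n_1 = 4)
R_2 = 19 (n_2 = 4)
R_3 = 50 (n_3 = 4)
R_4 = 56 (n_4 = 5)
Step 3: H = 12/(N(N+1)) * sum(R_i^2/n_i) - 3(N+1)
     = 12/(17*18) * (28^2/4 + 19^2/4 + 50^2/4 + 56^2/5) - 3*18
     = 0.039216 * 1538.45 - 54
     = 6.331373.
Step 4: Ties present; correction factor C = 1 - 60/(17^3 - 17) = 0.987745. Corrected H = 6.331373 / 0.987745 = 6.409926.
Step 5: Under H0, H ~ chi^2(3); p-value = 0.093283.
Step 6: alpha = 0.1. reject H0.

H = 6.4099, df = 3, p = 0.093283, reject H0.


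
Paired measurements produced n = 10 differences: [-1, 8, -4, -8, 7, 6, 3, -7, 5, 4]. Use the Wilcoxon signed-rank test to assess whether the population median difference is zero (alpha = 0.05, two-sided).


Step 1: Drop any zero differences (none here) and take |d_i|.
|d| = [1, 8, 4, 8, 7, 6, 3, 7, 5, 4]
Step 2: Midrank |d_i| (ties get averaged ranks).
ranks: |1|->1, |8|->9.5, |4|->3.5, |8|->9.5, |7|->7.5, |6|->6, |3|->2, |7|->7.5, |5|->5, |4|->3.5
Step 3: Attach original signs; sum ranks with positive sign and with negative sign.
W+ = 9.5 + 7.5 + 6 + 2 + 5 + 3.5 = 33.5
W- = 1 + 3.5 + 9.5 + 7.5 = 21.5
(Check: W+ + W- = 55 should equal n(n+1)/2 = 55.)
Step 4: Test statistic W = min(W+, W-) = 21.5.
Step 5: Ties in |d|, so use the tie-corrected normal approximation.
        E[W] = n(n+1)/4 = 10*11/4 = 27.5.
        Tie groups: |d|=4 (t=2), |d|=7 (t=2), |d|=8 (t=2); sum(t^3 - t) = 18.
        Var[W] = n(n+1)(2n+1)/24 - sum(t^3-t)/48 = 2310/24 - 18/48 = 95.875.
        z = (W - E[W]) / sqrt(Var[W]) = (21.5 - 27.5) / 9.7916 = -0.6128.
        Two-sided p = 2*Phi(z) = 0.540027.
Step 6: alpha = 0.05. fail to reject H0.

W+ = 33.5, W- = 21.5, W = min = 21.5, p = 0.540027, fail to reject H0.


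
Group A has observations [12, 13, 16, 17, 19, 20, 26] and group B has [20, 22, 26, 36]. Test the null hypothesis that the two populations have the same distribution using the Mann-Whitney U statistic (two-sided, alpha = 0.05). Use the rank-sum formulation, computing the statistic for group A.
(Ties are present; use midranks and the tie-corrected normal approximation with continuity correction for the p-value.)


Step 1: Combine and sort all 11 observations; assign midranks.
sorted (value, group): (12,X), (13,X), (16,X), (17,X), (19,X), (20,X), (20,Y), (22,Y), (26,X), (26,Y), (36,Y)
ranks: 12->1, 13->2, 16->3, 17->4, 19->5, 20->6.5, 20->6.5, 22->8, 26->9.5, 26->9.5, 36->11
Step 2: Rank sum for X: R1 = 1 + 2 + 3 + 4 + 5 + 6.5 + 9.5 = 31.
Step 3: U_X = R1 - n1(n1+1)/2 = 31 - 7*8/2 = 31 - 28 = 3.
       U_Y = n1*n2 - U_X = 28 - 3 = 25.
Step 4: Ties are present, so use the tie-corrected normal approximation (with continuity correction) for the p-value.
Step 5: p-value = 0.046218; compare to alpha = 0.05. reject H0.

U_X = 3, p = 0.046218, reject H0 at alpha = 0.05.


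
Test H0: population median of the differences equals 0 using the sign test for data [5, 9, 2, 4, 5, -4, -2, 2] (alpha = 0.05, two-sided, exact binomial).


Step 1: Discard zero differences. Original n = 8; n_eff = number of nonzero differences = 8.
Nonzero differences (with sign): +5, +9, +2, +4, +5, -4, -2, +2
Step 2: Count signs: positive = 6, negative = 2.
Step 3: Under H0: P(positive) = 0.5, so the number of positives S ~ Bin(8, 0.5).
Step 4: Two-sided exact p-value = sum of Bin(8,0.5) probabilities at or below the observed probability = 0.289062.
Step 5: alpha = 0.05. fail to reject H0.

n_eff = 8, pos = 6, neg = 2, p = 0.289062, fail to reject H0.


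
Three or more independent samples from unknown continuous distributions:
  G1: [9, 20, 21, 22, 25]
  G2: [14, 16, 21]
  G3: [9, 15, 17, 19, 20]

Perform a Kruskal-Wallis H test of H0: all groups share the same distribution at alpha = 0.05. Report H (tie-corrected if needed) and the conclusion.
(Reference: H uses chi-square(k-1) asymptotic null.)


Step 1: Combine all N = 13 observations and assign midranks.
sorted (value, group, rank): (9,G1,1.5), (9,G3,1.5), (14,G2,3), (15,G3,4), (16,G2,5), (17,G3,6), (19,G3,7), (20,G1,8.5), (20,G3,8.5), (21,G1,10.5), (21,G2,10.5), (22,G1,12), (25,G1,13)
Step 2: Sum ranks within each group.
R_1 = 45.5 (n_1 = 5)
R_2 = 18.5 (n_2 = 3)
R_3 = 27 (n_3 = 5)
Step 3: H = 12/(N(N+1)) * sum(R_i^2/n_i) - 3(N+1)
     = 12/(13*14) * (45.5^2/5 + 18.5^2/3 + 27^2/5) - 3*14
     = 0.065934 * 673.933 - 42
     = 2.435165.
Step 4: Ties present; correction factor C = 1 - 18/(13^3 - 13) = 0.991758. Corrected H = 2.435165 / 0.991758 = 2.455402.
Step 5: Under H0, H ~ chi^2(2); p-value = 0.292965.
Step 6: alpha = 0.05. fail to reject H0.

H = 2.4554, df = 2, p = 0.292965, fail to reject H0.
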